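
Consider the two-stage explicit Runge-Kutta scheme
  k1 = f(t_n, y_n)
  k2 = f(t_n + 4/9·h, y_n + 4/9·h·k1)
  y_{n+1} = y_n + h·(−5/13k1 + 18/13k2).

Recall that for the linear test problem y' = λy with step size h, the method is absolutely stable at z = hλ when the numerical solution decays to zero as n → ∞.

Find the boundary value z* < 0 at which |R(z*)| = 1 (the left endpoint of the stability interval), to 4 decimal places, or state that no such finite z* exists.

Set f=λy, z=hλ:
  k1=λy_n ⇒ h·k1=z·y_n;  k2=λ(1+4/9z)y_n ⇒ h·k2=z(1+4/9z)y_n
  y_{n+1}/y_n = 1 − 5/13z + 18/13z(1+4/9z) = 1 + z + 8/13z²
  R(z) = 1 + z + 8/13z².

Need |R(x)|<1, x<0.
x=-0.5: |R|=0.6538
R=1: x+8/13x²=0 ⇒ x=−13/8=-1.6250; min R=1−1/(4·8/13)=0.5938>−1
Confirm numerically:
  x=-1.505: |R|=0.88886 <1
  x=-1.317: |R|=0.75038 <1
  x=-1.010: |R|=0.61775 <1
  x=-0.740: |R|=0.59698 <1
  x=-2.151: |R|=1.69626 >1
  x=-2.134: |R|=1.66843 >1
Stable set (-1.6250, 0).

z* = -1.6250.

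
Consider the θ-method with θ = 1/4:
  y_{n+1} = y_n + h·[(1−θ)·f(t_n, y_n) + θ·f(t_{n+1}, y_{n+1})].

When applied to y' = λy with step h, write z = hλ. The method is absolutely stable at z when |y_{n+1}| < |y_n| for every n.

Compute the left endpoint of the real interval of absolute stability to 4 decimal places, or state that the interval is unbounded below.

z* = -4.0000.

With y'=λy (z=hλ):
  y_{n+1} = y_n + z·[3/4·y_n + 1/4·y_{n+1}] ⇒ (1 − 1/4z)y_{n+1} = (1 + 3/4z)y_n
  so R(z) = (1 + 3/4z)/(1 − 1/4z).

Solve |R(x)|<1 on ℝ⁻.
x=-1.53: |R|=0.1067
R=−1: 1+3/4x = −1+1/4x ⇒ -1/2x=2 ⇒ x=2/(-1/2)=-4.0000
Confirm numerically:
  x=-2.995: |R|=0.71265 <1
  x=-2.482: |R|=0.53163 <1
  x=-1.614: |R|=0.14998 <1
  x=-4.386: |R|=1.09206 >1
  x=-4.175: |R|=1.04281 >1
Interval (-4.0000, 0).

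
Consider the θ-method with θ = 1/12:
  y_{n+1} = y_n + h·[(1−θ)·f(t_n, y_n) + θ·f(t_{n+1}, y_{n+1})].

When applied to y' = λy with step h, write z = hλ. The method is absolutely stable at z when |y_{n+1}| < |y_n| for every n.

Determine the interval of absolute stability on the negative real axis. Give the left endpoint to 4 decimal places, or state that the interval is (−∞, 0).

(-2.4000, 0).

On y'=λy, z=hλ:
  y_{n+1} = y_n + z·[11/12·y_n + 1/12·y_{n+1}] ⇒ (1 − 1/12z)y_{n+1} = (1 + 11/12z)y_n
  so R(z) = (1 + 11/12z)/(1 − 1/12z).

Boundary: |R(x)|=1, x<0.
x=-0.6: |R|=0.4286
R=−1: 1+11/12x = −1+1/12x ⇒ -5/6x=2 ⇒ x=2/(-5/6)=-2.4000
Confirm numerically:
  x=-2.265: |R|=0.90536 <1
  x=-1.874: |R|=0.62087 <1
  x=-1.425: |R|=0.27374 <1
  x=-2.945: |R|=1.36467 >1
  x=-2.476: |R|=1.05250 >1
Stable set (-2.4000, 0).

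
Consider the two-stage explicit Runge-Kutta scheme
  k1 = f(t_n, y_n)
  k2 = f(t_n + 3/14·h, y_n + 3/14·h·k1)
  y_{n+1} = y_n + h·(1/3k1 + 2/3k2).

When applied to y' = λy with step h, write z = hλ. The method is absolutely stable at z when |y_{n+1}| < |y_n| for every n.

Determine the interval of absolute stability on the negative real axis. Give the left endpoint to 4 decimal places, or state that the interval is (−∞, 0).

Test eqn y'=λy, z=hλ:
  k1=λy_n ⇒ h·k1=z·y_n;  k2=λ(1+3/14z)y_n ⇒ h·k2=z(1+3/14z)y_n
  y_{n+1}/y_n = 1 + 1/3z + 2/3z(1+3/14z) = 1 + z + 1/7z²
  ⇒ R(z) = 1 + z + 1/7z².

Find x<0 with |R(x)|<1.
x=-0.92: |R|=0.2009
R=1: x+1/7x²=0 ⇒ x=−7=-7.0000; min R=1−1/(4·1/7)=-0.7500>−1
Confirm numerically:
  x=-5.730: |R|=0.03959 <1
  x=-5.497: |R|=0.18028 <1
  x=-5.351: |R|=0.26054 <1
  x=-4.186: |R|=0.68277 <1
  x=-7.580: |R|=1.62806 >1
  x=-7.557: |R|=1.60132 >1
  x=-7.100: |R|=1.10143 >1
Interval (-7.0000, 0).

z∈(-7.0000,0).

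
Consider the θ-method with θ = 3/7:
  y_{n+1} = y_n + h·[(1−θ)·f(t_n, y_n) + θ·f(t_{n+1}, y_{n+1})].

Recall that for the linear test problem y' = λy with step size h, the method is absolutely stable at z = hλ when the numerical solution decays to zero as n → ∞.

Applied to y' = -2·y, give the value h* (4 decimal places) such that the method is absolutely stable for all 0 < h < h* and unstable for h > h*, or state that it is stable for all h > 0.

On y'=λy, z=hλ:
  y_{n+1} = y_n + z·[4/7·y_n + 3/7·y_{n+1}] ⇒ (1 − 3/7z)y_{n+1} = (1 + 4/7z)y_n
  Hence R(z) = (1 + 4/7z)/(1 − 3/7z).

Solve |R(x)|<1 on ℝ⁻.
x=-0.71: |R|=0.4556
R=−1: 1+4/7x = −1+3/7x ⇒ -1/7x=2 ⇒ x=2/(-1/7)=-14.0000
Confirm numerically:
  x=-12.215: |R|=0.95910 <1
  x=-10.349: |R|=0.90404 <1
  x=-8.192: |R|=0.81606 <1
  x=-7.276: |R|=0.76675 <1
  x=-14.545: |R|=1.01076 >1
  x=-14.504: |R|=1.00998 >1
  x=-14.229: |R|=1.00461 >1
Interval (-14.0000, 0).

(-14.0000,0); λ=-2 ⇒ h* = (14)/2 = 7.0000.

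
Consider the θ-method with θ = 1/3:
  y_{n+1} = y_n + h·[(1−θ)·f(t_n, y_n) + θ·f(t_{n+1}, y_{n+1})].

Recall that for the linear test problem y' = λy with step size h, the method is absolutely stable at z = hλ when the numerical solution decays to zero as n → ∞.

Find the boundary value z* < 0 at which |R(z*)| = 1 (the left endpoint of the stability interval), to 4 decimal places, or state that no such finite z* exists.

z* = -6.0000.

Set f=λy, z=hλ:
  y_{n+1} = y_n + z·[2/3·y_n + 1/3·y_{n+1}] ⇒ (1 − 1/3z)y_{n+1} = (1 + 2/3z)y_n
  ⇒ R(z) = (1 + 2/3z)/(1 − 1/3z).

Boundary: |R(x)|=1, x<0.
x=-0.53: |R|=0.5496
R=−1: 1+2/3x = −1+1/3x ⇒ -1/3x=2 ⇒ x=2/(-1/3)=-6.0000
Confirm numerically:
  x=-5.749: |R|=0.97131 <1
  x=-3.945: |R|=0.70410 <1
  x=-2.500: |R|=0.36364 <1
  x=-6.455: |R|=1.04812 >1
  x=-6.345: |R|=1.03692 >1
Interval (-6.0000, 0).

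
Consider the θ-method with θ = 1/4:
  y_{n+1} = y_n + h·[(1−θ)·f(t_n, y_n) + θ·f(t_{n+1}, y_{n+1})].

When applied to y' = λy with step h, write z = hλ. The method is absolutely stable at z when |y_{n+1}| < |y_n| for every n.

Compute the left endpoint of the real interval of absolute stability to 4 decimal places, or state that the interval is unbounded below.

z* = -4.0000.

On y'=λy, z=hλ:
  y_{n+1} = y_n + z·[3/4·y_n + 1/4·y_{n+1}] ⇒ (1 − 1/4z)y_{n+1} = (1 + 3/4z)y_n
  so R(z) = (1 + 3/4z)/(1 − 1/4z).

Need |R(x)|<1, x<0.
x=-1.42: |R|=0.0480
R=−1: 1+3/4x = −1+1/4x ⇒ -1/2x=2 ⇒ x=2/(-1/2)=-4.0000
Confirm numerically:
  x=-3.269: |R|=0.79887 <1
  x=-3.056: |R|=0.73243 <1
  x=-2.019: |R|=0.34175 <1
  x=-1.658: |R|=0.17215 <1
  x=-4.544: |R|=1.12734 >1
  x=-4.332: |R|=1.07969 >1
Interval (-4.0000, 0).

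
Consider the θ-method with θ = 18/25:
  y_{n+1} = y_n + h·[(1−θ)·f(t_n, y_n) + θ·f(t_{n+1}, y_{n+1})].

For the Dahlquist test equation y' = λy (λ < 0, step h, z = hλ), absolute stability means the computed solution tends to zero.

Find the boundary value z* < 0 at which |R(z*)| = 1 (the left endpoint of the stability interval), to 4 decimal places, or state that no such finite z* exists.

interval (−∞, 0).

Test eqn y'=λy, z=hλ:
  y_{n+1} = y_n + z·[7/25·y_n + 18/25·y_{n+1}] ⇒ (1 − 18/25z)y_{n+1} = (1 + 7/25z)y_n
  ⇒ R(z) = (1 + 7/25z)/(1 − 18/25z).

Boundary: |R(x)|=1, x<0.
x=-1.59: |R|=0.2587
x=-2: |R|=0.1803
x=-10: |R|=0.2195
x=-100: |R|=0.3699
θ=18/25≥1/2 ⇒ |1+7/25x|<|1−18/25x| ∀x<0 ⇒ stable on all of ℝ⁻.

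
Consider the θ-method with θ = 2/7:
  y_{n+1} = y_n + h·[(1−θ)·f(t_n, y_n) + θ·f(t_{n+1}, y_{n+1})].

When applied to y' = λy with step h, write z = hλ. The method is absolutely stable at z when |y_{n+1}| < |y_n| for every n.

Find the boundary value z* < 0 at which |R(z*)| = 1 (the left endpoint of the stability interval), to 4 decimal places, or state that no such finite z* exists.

z* = -4.6667.

With y'=λy (z=hλ):
  y_{n+1} = y_n + z·[5/7·y_n + 2/7·y_{n+1}] ⇒ (1 − 2/7z)y_{n+1} = (1 + 5/7z)y_n
  R(z) = (1 + 5/7z)/(1 − 2/7z).

Solve |R(x)|<1 on ℝ⁻.
x=-0.93: |R|=0.2652
R=−1: 1+5/7x = −1+2/7x ⇒ -3/7x=2 ⇒ x=2/(-3/7)=-4.6667
Confirm numerically:
  x=-3.972: |R|=0.86055 <1
  x=-2.954: |R|=0.60195 <1
  x=-2.714: |R|=0.52864 <1
  x=-2.624: |R|=0.49967 <1
  x=-5.183: |R|=1.08920 >1
  x=-4.709: |R|=1.00774 >1
So |R|<1 on (-4.6667, 0).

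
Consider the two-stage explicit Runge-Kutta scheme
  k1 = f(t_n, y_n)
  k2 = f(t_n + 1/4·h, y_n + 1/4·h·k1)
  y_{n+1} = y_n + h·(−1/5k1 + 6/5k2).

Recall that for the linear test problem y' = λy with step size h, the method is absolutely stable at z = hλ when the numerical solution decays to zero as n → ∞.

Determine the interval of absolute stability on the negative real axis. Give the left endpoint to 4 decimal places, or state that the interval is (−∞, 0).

(-3.3333, 0).

With y'=λy (z=hλ):
  k1=λy_n ⇒ h·k1=z·y_n;  k2=λ(1+1/4z)y_n ⇒ h·k2=z(1+1/4z)y_n
  y_{n+1}/y_n = 1 − 1/5z + 6/5z(1+1/4z) = 1 + z + 3/10z²
  Hence R(z) = 1 + z + 3/10z².

Need |R(x)|<1, x<0.
x=-1.59: |R|=0.1684
R=1: x+3/10x²=0 ⇒ x=−10/3=-3.3333; min R=1−1/(4·3/10)=0.1667>−1
Confirm numerically:
  x=-2.998: |R|=0.69840 <1
  x=-2.482: |R|=0.36610 <1
  x=-1.399: |R|=0.18816 <1
  x=-3.834: |R|=1.57587 >1
  x=-3.558: |R|=1.23981 >1
  x=-3.531: |R|=1.20939 >1
Interval (-3.3333, 0).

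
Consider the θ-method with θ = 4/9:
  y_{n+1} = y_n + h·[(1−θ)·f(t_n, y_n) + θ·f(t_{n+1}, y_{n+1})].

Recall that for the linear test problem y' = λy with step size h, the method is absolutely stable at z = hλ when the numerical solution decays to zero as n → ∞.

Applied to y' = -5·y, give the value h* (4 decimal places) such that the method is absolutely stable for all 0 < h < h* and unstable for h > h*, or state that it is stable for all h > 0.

(-18.0000,0); λ=-5 ⇒ h* = (18)/5 = 3.6000.

With y'=λy (z=hλ):
  y_{n+1} = y_n + z·[5/9·y_n + 4/9·y_{n+1}] ⇒ (1 − 4/9z)y_{n+1} = (1 + 5/9z)y_n
  R(z) = (1 + 5/9z)/(1 − 4/9z).

Need |R(x)|<1, x<0.
x=-0.37: |R|=0.6823
R=−1: 1+5/9x = −1+4/9x ⇒ -1/9x=2 ⇒ x=2/(-1/9)=-18.0000
Confirm numerically:
  x=-15.958: |R|=0.97196 <1
  x=-14.186: |R|=0.94199 <1
  x=-13.416: |R|=0.92685 <1
  x=-8.945: |R|=0.79779 <1
  x=-18.286: |R|=1.00348 >1
  x=-18.105: |R|=1.00129 >1
Interval (-18.0000, 0).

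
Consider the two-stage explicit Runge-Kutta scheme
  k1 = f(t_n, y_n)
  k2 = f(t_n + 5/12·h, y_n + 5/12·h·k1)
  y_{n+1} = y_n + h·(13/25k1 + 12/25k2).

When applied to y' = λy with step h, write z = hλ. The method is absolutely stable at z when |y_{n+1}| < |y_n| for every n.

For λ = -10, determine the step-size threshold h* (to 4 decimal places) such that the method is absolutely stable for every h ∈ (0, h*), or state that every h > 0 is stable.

On y'=λy, z=hλ:
  k1=λy_n ⇒ h·k1=z·y_n;  k2=λ(1+5/12z)y_n ⇒ h·k2=z(1+5/12z)y_n
  y_{n+1}/y_n = 1 + 13/25z + 12/25z(1+5/12z) = 1 + z + 1/5z²
  ⇒ R(z) = 1 + z + 1/5z².

Solve |R(x)|<1 on ℝ⁻.
x=-1.3: |R|=0.0380
R=1: x+1/5x²=0 ⇒ x=−5=-5.0000; min R=1−1/(4·1/5)=-0.2500>−1
Confirm numerically:
  x=-4.588: |R|=0.62195 <1
  x=-3.174: |R|=0.15914 <1
  x=-2.950: |R|=0.20950 <1
  x=-2.269: |R|=0.23933 <1
  x=-5.259: |R|=1.27242 >1
  x=-5.213: |R|=1.22207 >1
So |R|<1 on (-5.0000, 0).

(-5.0000,0); λ=-10 ⇒ h* = (5)/10 = 0.5000.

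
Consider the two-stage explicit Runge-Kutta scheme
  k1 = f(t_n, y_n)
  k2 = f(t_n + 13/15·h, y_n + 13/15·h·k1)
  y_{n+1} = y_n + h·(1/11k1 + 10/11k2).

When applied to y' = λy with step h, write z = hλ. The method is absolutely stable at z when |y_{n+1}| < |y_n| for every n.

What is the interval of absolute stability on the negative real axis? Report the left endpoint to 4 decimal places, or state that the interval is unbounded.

z∈(-1.2692,0).

With y'=λy (z=hλ):
  k1=λy_n ⇒ h·k1=z·y_n;  k2=λ(1+13/15z)y_n ⇒ h·k2=z(1+13/15z)y_n
  y_{n+1}/y_n = 1 + 1/11z + 10/11z(1+13/15z) = 1 + z + 26/33z²
  ⇒ R(z) = 1 + z + 26/33z².

Need |R(x)|<1, x<0.
x=-0.93: |R|=0.7514
R=1: x+26/33x²=0 ⇒ x=−33/26=-1.2692; min R=1−1/(4·26/33)=0.6827>−1
Confirm numerically:
  x=-1.051: |R|=0.81929 <1
  x=-0.980: |R|=0.77668 <1
  x=-0.941: |R|=0.75665 <1
  x=-0.679: |R|=0.68424 <1
  x=-1.671: |R|=1.52895 >1
  x=-1.549: |R|=1.34144 >1
Interval (-1.2692, 0).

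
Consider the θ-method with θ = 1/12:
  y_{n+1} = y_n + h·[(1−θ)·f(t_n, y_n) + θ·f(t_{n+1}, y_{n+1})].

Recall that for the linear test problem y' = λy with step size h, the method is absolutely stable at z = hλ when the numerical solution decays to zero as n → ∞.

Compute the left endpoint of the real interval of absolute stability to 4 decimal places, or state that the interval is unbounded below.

With y'=λy (z=hλ):
  y_{n+1} = y_n + z·[11/12·y_n + 1/12·y_{n+1}] ⇒ (1 − 1/12z)y_{n+1} = (1 + 11/12z)y_n
  ⇒ R(z) = (1 + 11/12z)/(1 − 1/12z).

Find x<0 with |R(x)|<1.
x=-1.44: |R|=0.2857
R=−1: 1+11/12x = −1+1/12x ⇒ -5/6x=2 ⇒ x=2/(-5/6)=-2.4000
Confirm numerically:
  x=-2.205: |R|=0.86272 <1
  x=-1.964: |R|=0.68777 <1
  x=-1.505: |R|=0.33728 <1
  x=-2.646: |R|=1.16796 >1
  x=-2.605: |R|=1.14036 >1
So |R|<1 on (-2.4000, 0).

left endpoint -2.4000.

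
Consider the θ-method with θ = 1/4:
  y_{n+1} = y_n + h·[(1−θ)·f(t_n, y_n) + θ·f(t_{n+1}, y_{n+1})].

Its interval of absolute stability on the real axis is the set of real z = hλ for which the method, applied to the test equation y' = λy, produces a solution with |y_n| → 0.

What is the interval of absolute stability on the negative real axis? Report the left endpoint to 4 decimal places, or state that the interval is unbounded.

Test eqn y'=λy, z=hλ:
  y_{n+1} = y_n + z·[3/4·y_n + 1/4·y_{n+1}] ⇒ (1 − 1/4z)y_{n+1} = (1 + 3/4z)y_n
  Hence R(z) = (1 + 3/4z)/(1 − 1/4z).

Solve |R(x)|<1 on ℝ⁻.
x=-1.47: |R|=0.0750
R=−1: 1+3/4x = −1+1/4x ⇒ -1/2x=2 ⇒ x=2/(-1/2)=-4.0000
Confirm numerically:
  x=-2.790: |R|=0.64359 <1
  x=-2.232: |R|=0.43261 <1
  x=-2.171: |R|=0.40723 <1
  x=-2.024: |R|=0.34396 <1
  x=-4.515: |R|=1.12096 >1
  x=-4.373: |R|=1.08910 >1
  x=-4.145: |R|=1.03560 >1
So |R|<1 on (-4.0000, 0).

z∈(-4.0000,0).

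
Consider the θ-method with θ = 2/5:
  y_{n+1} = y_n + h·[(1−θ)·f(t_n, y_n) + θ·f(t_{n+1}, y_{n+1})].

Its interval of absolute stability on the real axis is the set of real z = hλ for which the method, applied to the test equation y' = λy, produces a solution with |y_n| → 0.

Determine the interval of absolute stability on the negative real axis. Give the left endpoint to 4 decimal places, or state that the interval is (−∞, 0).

(-10.0000, 0).

Test eqn y'=λy, z=hλ:
  y_{n+1} = y_n + z·[3/5·y_n + 2/5·y_{n+1}] ⇒ (1 − 2/5z)y_{n+1} = (1 + 3/5z)y_n
  R(z) = (1 + 3/5z)/(1 − 2/5z).

Find x<0 with |R(x)|<1.
x=-0.77: |R|=0.4113
R=−1: 1+3/5x = −1+2/5x ⇒ -1/5x=2 ⇒ x=2/(-1/5)=-10.0000
Confirm numerically:
  x=-8.641: |R|=0.93901 <1
  x=-7.775: |R|=0.89173 <1
  x=-7.575: |R|=0.87965 <1
  x=-7.397: |R|=0.86850 <1
  x=-10.550: |R|=1.02107 >1
  x=-10.378: |R|=1.01468 >1
So |R|<1 on (-10.0000, 0).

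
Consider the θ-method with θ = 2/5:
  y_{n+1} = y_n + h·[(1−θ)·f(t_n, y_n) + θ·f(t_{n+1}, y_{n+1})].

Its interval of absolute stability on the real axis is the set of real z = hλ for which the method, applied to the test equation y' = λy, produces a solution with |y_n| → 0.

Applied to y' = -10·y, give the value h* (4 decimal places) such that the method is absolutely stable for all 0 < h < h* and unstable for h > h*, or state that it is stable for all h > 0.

(-10.0000,0); λ=-10 ⇒ h* = (10)/10 = 1.0000.

With y'=λy (z=hλ):
  y_{n+1} = y_n + z·[3/5·y_n + 2/5·y_{n+1}] ⇒ (1 − 2/5z)y_{n+1} = (1 + 3/5z)y_n
  so R(z) = (1 + 3/5z)/(1 − 2/5z).

Boundary: |R(x)|=1, x<0.
x=-1.58: |R|=0.0319
R=−1: 1+3/5x = −1+2/5x ⇒ -1/5x=2 ⇒ x=2/(-1/5)=-10.0000
Confirm numerically:
  x=-9.151: |R|=0.96357 <1
  x=-6.807: |R|=0.82846 <1
  x=-5.409: |R|=0.70976 <1
  x=-4.723: |R|=0.63471 <1
  x=-10.483: |R|=1.01860 >1
  x=-10.252: |R|=1.00988 >1
Interval (-10.0000, 0).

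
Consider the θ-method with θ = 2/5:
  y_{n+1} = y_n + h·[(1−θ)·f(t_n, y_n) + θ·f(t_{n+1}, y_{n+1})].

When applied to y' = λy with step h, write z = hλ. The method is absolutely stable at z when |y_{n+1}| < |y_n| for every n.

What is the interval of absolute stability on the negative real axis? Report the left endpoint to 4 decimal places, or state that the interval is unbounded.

(-10.0000, 0).

With y'=λy (z=hλ):
  y_{n+1} = y_n + z·[3/5·y_n + 2/5·y_{n+1}] ⇒ (1 − 2/5z)y_{n+1} = (1 + 3/5z)y_n
  so R(z) = (1 + 3/5z)/(1 − 2/5z).

Boundary: |R(x)|=1, x<0.
x=-0.75: |R|=0.4231
R=−1: 1+3/5x = −1+2/5x ⇒ -1/5x=2 ⇒ x=2/(-1/5)=-10.0000
Confirm numerically:
  x=-9.007: |R|=0.95685 <1
  x=-8.335: |R|=0.92317 <1
  x=-6.446: |R|=0.80136 <1
  x=-4.336: |R|=0.58572 <1
  x=-10.588: |R|=1.02246 >1
  x=-10.210: |R|=1.00826 >1
  x=-10.116: |R|=1.00460 >1
Stable set (-10.0000, 0).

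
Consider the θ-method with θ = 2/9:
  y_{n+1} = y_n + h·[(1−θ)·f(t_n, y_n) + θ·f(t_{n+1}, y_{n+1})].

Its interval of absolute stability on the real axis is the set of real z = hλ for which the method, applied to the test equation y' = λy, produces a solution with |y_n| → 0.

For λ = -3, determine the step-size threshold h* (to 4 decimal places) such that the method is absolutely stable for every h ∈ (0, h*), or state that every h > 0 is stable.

With y'=λy (z=hλ):
  y_{n+1} = y_n + z·[7/9·y_n + 2/9·y_{n+1}] ⇒ (1 − 2/9z)y_{n+1} = (1 + 7/9z)y_n
  ⇒ R(z) = (1 + 7/9z)/(1 − 2/9z).

Find x<0 with |R(x)|<1.
x=-0.86: |R|=0.2780
R=−1: 1+7/9x = −1+2/9x ⇒ -5/9x=2 ⇒ x=2/(-5/9)=-3.6000
Confirm numerically:
  x=-3.546: |R|=0.98322 <1
  x=-3.067: |R|=0.82391 <1
  x=-2.755: |R|=0.70882 <1
  x=-2.041: |R|=0.40414 <1
  x=-3.916: |R|=1.09387 >1
  x=-3.693: |R|=1.02838 >1
Interval (-3.6000, 0).

(-3.6000,0); λ=-3 ⇒ h* = (18/5)/3 = 1.2000.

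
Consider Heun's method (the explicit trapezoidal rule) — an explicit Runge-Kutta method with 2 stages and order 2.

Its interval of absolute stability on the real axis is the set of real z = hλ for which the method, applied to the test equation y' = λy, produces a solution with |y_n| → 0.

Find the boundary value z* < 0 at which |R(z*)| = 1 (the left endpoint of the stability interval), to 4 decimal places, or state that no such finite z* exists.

left endpoint -2.0000.

Set f=λy, z=hλ:
  order 2, 2-stage ⇒ R(z)=1+z+z^2/2
  (e.g. R(-1.21)=0.52205, |R|=0.52205)

Need |R(x)|<1, x<0.
x=-1.21: |R|=0.5221
|R(-2.05)|=1.0512 |R(-1.22)|=0.5242 |R(-1.16)|=0.5128
Bisect:
  x_lo=-2.5308 |R|=1.6717  x_hi=-0.3016 |R|=0.7439
  mid=-1.41621 |R|=0.58662 →hi
  mid=-1.97352 |R|=0.97388 →hi
  mid=-2.25218 |R|=1.28398 →lo
  mid=-2.11285 |R|=1.11922 →lo
  mid=-2.04319 |R|=1.04412 →lo
  mid=-2.00836 |R|=1.00839 →lo
  mid=-1.99094 |R|=0.99098 →hi
  ...
  [-2.00006,-1.99992] ⇒ x*=-2.0000
Interval (-2.0000, 0).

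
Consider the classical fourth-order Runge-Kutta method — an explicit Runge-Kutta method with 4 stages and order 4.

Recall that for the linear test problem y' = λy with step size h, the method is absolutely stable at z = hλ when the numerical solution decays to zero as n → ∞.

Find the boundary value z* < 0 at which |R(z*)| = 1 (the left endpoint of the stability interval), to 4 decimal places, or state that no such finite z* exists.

Set f=λy, z=hλ:
  order 4, 4-stage ⇒ R(z)=1+z+z^2/2+z^3/6+z^4/24
  (e.g. R(-0.68)=0.50770, |R|=0.50770)

Find x<0 with |R(x)|<1.
x=-0.68: |R|=0.5077
|R(-2.71)|=0.8923 |R(-1.81)|=0.2870 |R(-1.4)|=0.2827
Bisect:
  x_lo=-3.3260 |R|=2.1719  x_hi=-0.1481 |R|=0.8624
  mid=-1.73702 |R|=0.27742 →hi
  mid=-2.53151 |R|=0.68011 →hi
  mid=-2.92875 |R|=1.23873 →lo
  mid=-2.73013 |R|=0.91997 →hi
  mid=-2.82944 |R|=1.06863 →lo
  mid=-2.77979 |R|=0.99173 →hi
  mid=-2.80461 |R|=1.02952 →lo
  ...
  [-2.78541,-2.78522] ⇒ x*=-2.7853
So |R|<1 on (-2.7853, 0).

left endpoint -2.7853.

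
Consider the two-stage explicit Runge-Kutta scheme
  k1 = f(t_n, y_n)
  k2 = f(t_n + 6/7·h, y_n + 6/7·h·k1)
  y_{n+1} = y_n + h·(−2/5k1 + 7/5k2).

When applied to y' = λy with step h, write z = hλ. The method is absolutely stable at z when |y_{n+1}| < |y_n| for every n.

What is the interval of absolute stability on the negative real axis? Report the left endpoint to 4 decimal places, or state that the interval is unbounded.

Test eqn y'=λy, z=hλ:
  k1=λy_n ⇒ h·k1=z·y_n;  k2=λ(1+6/7z)y_n ⇒ h·k2=z(1+6/7z)y_n
  y_{n+1}/y_n = 1 − 2/5z + 7/5z(1+6/7z) = 1 + z + 6/5z²
  Hence R(z) = 1 + z + 6/5z².

Boundary: |R(x)|=1, x<0.
x=-1.17: |R|=1.4727
R=1: x+6/5x²=0 ⇒ x=−5/6=-0.8333; min R=1−1/(4·6/5)=0.7917>−1
Confirm numerically:
  x=-0.672: |R|=0.86990 <1
  x=-0.656: |R|=0.86040 <1
  x=-0.625: |R|=0.84375 <1
  x=-1.330: |R|=1.79268 >1
  x=-1.247: |R|=1.61901 >1
  x=-1.105: |R|=1.36023 >1
So |R|<1 on (-0.8333, 0).

z∈(-0.8333,0).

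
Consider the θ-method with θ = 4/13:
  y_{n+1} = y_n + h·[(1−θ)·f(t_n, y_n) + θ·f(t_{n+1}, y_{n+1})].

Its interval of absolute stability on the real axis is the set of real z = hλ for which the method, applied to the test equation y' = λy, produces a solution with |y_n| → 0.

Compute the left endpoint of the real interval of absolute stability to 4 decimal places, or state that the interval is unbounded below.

On y'=λy, z=hλ:
  y_{n+1} = y_n + z·[9/13·y_n + 4/13·y_{n+1}] ⇒ (1 − 4/13z)y_{n+1} = (1 + 9/13z)y_n
  R(z) = (1 + 9/13z)/(1 − 4/13z).

Boundary: |R(x)|=1, x<0.
x=-0.61: |R|=0.4864
R=−1: 1+9/13x = −1+4/13x ⇒ -5/13x=2 ⇒ x=2/(-5/13)=-5.2000
Confirm numerically:
  x=-5.041: |R|=0.97603 <1
  x=-4.232: |R|=0.83828 <1
  x=-3.919: |R|=0.77664 <1
  x=-3.769: |R|=0.74516 <1
  x=-5.346: |R|=1.02123 >1
  x=-5.322: |R|=1.01779 >1
Stable set (-5.2000, 0).

z* = -5.2000.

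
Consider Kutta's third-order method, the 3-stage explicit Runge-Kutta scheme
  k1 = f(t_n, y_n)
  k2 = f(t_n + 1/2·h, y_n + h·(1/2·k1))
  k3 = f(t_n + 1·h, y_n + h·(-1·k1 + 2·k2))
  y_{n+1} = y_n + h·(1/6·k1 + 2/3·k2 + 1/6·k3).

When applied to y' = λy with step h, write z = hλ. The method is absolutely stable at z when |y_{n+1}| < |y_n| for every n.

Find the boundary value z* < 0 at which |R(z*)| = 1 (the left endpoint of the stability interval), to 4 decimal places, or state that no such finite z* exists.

On y'=λy, z=hλ:
  order 3, 3-stage ⇒ R(z)=1+z+z^2/2+z^3/6
  (e.g. R(-1.17)=0.24751, |R|=0.24751)

Solve |R(x)|<1 on ℝ⁻.
x=-1.17: |R|=0.2475
|R(-2.73)|=1.3946 |R(-2.59)|=1.1316 |R(-1.02)|=0.3233
Bisect:
  x_lo=-3.0115 |R|=2.0289  x_hi=-0.2646 |R|=0.7673
  mid=-1.63804 |R|=0.02898 →hi
  mid=-2.32477 |R|=0.71656 →hi
  mid=-2.66814 |R|=1.27439 →lo
  mid=-2.49646 |R|=0.97342 →hi
  mid=-2.58230 |R|=1.11807 →lo
  mid=-2.53938 |R|=1.04433 →lo
  mid=-2.51792 |R|=1.00852 →lo
  mid=-2.50719 |R|=0.99088 →hi
  mid=-2.51255 |R|=0.99968 →hi
  ...
  [-2.51289,-2.51272] ⇒ x*=-2.5127
So |R|<1 on (-2.5127, 0).

z* = -2.5127.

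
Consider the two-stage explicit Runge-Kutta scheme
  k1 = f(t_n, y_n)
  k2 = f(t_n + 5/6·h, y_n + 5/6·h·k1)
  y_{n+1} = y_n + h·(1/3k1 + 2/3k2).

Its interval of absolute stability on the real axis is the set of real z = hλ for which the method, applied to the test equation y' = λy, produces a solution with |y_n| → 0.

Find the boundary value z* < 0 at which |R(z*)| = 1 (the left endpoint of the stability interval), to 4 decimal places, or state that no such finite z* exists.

left endpoint -1.8000.

Test eqn y'=λy, z=hλ:
  k1=λy_n ⇒ h·k1=z·y_n;  k2=λ(1+5/6z)y_n ⇒ h·k2=z(1+5/6z)y_n
  y_{n+1}/y_n = 1 + 1/3z + 2/3z(1+5/6z) = 1 + z + 5/9z²
  Hence R(z) = 1 + z + 5/9z².

Boundary: |R(x)|=1, x<0.
x=-1.62: |R|=0.8380
R=1: x+5/9x²=0 ⇒ x=−9/5=-1.8000; min R=1−1/(4·5/9)=0.5500>−1
Confirm numerically:
  x=-1.280: |R|=0.63022 <1
  x=-1.060: |R|=0.56422 <1
  x=-0.965: |R|=0.55235 <1
  x=-2.187: |R|=1.47020 >1
  x=-1.946: |R|=1.15784 >1
  x=-1.891: |R|=1.09560 >1
Interval (-1.8000, 0).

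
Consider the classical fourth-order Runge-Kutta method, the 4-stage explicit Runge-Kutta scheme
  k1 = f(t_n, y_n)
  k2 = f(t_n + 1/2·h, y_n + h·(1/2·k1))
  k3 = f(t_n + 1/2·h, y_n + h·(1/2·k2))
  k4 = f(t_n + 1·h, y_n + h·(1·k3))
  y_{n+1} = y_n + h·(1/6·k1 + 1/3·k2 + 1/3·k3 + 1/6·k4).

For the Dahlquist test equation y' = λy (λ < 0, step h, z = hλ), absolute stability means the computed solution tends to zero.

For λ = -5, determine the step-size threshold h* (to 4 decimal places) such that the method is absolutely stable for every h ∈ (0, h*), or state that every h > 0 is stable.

(-2.7853,0); λ=-5 ⇒ h* = 0.5571.

Set f=λy, z=hλ:
  order 4, 4-stage ⇒ R(z)=1+z+z^2/2+z^3/6+z^4/24
  (e.g. R(-1.28)=0.30152, |R|=0.30152)

Find x<0 with |R(x)|<1.
x=-1.28: |R|=0.3015
|R(-2.03)|=0.3438 |R(-1.72)|=0.2758 |R(-0.7)|=0.4978
Bisect:
  x_lo=-3.1066 |R|=1.6028  x_hi=-0.1659 |R|=0.8471
  mid=-1.63624 |R|=0.27095 →hi
  mid=-2.37141 |R|=0.53544 →hi
  mid=-2.73899 |R|=0.93241 →hi
  mid=-2.92278 |R|=1.22787 →lo
  mid=-2.83089 |R|=1.07095 →lo
  mid=-2.78494 |R|=0.99947 →hi
  mid=-2.80791 |R|=1.03464 →lo
  mid=-2.79643 |R|=1.01691 →lo
  mid=-2.79068 |R|=1.00816 →lo
  mid=-2.78781 |R|=1.00380 →lo
  ...
  [-2.78530,-2.78512] ⇒ x*=-2.7853
So |R|<1 on (-2.7853, 0).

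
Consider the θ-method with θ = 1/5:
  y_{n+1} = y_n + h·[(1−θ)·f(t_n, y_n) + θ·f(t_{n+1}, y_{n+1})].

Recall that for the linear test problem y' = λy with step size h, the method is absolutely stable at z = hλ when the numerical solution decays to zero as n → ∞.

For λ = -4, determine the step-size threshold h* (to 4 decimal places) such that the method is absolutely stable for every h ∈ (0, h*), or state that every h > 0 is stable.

(-3.3333,0); λ=-4 ⇒ h* = (10/3)/4 = 0.8333.

Test eqn y'=λy, z=hλ:
  y_{n+1} = y_n + z·[4/5·y_n + 1/5·y_{n+1}] ⇒ (1 − 1/5z)y_{n+1} = (1 + 4/5z)y_n
  Hence R(z) = (1 + 4/5z)/(1 − 1/5z).

Solve |R(x)|<1 on ℝ⁻.
x=-0.41: |R|=0.6211
R=−1: 1+4/5x = −1+1/5x ⇒ -3/5x=2 ⇒ x=2/(-3/5)=-3.3333
Confirm numerically:
  x=-3.189: |R|=0.94712 <1
  x=-2.111: |R|=0.48432 <1
  x=-1.703: |R|=0.27033 <1
  x=-3.680: |R|=1.11982 >1
  x=-3.535: |R|=1.07088 >1
  x=-3.513: |R|=1.06331 >1
Stable set (-3.3333, 0).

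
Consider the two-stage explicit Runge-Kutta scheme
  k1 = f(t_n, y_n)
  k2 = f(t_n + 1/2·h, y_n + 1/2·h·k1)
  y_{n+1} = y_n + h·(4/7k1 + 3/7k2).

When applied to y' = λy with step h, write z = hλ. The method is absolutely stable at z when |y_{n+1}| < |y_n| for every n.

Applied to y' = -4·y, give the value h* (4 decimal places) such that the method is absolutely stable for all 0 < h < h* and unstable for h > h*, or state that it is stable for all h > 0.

With y'=λy (z=hλ):
  k1=λy_n ⇒ h·k1=z·y_n;  k2=λ(1+1/2z)y_n ⇒ h·k2=z(1+1/2z)y_n
  y_{n+1}/y_n = 1 + 4/7z + 3/7z(1+1/2z) = 1 + z + 3/14z²
  so R(z) = 1 + z + 3/14z².

Find x<0 with |R(x)|<1.
x=-1.24: |R|=0.0895
R=1: x+3/14x²=0 ⇒ x=−14/3=-4.6667; min R=1−1/(4·3/14)=-0.1667>−1
Confirm numerically:
  x=-3.868: |R|=0.33802 <1
  x=-3.812: |R|=0.30186 <1
  x=-2.543: |R|=0.15725 <1
  x=-2.264: |R|=0.16564 <1
  x=-5.205: |R|=1.60043 >1
  x=-4.688: |R|=1.02143 >1
Stable set (-4.6667, 0).

(-4.6667,0); λ=-4 ⇒ h* = (14/3)/4 = 1.1667.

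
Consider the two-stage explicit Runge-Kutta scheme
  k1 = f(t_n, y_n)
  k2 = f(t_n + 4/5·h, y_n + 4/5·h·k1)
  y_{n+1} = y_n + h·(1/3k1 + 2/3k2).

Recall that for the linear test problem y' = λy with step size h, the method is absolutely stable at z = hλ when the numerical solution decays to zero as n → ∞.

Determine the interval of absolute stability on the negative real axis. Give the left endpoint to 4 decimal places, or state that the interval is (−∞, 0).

(-1.8750, 0).

Set f=λy, z=hλ:
  k1=λy_n ⇒ h·k1=z·y_n;  k2=λ(1+4/5z)y_n ⇒ h·k2=z(1+4/5z)y_n
  y_{n+1}/y_n = 1 + 1/3z + 2/3z(1+4/5z) = 1 + z + 8/15z²
  R(z) = 1 + z + 8/15z².

Solve |R(x)|<1 on ℝ⁻.
x=-0.91: |R|=0.5317
R=1: x+8/15x²=0 ⇒ x=−15/8=-1.8750; min R=1−1/(4·8/15)=0.5312>−1
Confirm numerically:
  x=-1.713: |R|=0.85200 <1
  x=-1.485: |R|=0.69112 <1
  x=-1.245: |R|=0.58168 <1
  x=-2.067: |R|=1.21166 >1
  x=-1.950: |R|=1.07800 >1
So |R|<1 on (-1.8750, 0).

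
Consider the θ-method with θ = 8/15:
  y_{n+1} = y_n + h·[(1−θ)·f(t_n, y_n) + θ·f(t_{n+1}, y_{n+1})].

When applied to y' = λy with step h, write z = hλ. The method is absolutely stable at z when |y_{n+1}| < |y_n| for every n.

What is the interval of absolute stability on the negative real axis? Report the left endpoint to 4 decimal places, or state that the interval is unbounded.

Set f=λy, z=hλ:
  y_{n+1} = y_n + z·[7/15·y_n + 8/15·y_{n+1}] ⇒ (1 − 8/15z)y_{n+1} = (1 + 7/15z)y_n
  Hence R(z) = (1 + 7/15z)/(1 − 8/15z).

Need |R(x)|<1, x<0.
x=-1.46: |R|=0.1792
x=-2: |R|=0.0323
x=-10: |R|=0.5789
x=-100: |R|=0.8405
θ=8/15≥1/2 ⇒ |1+7/15x|<|1−8/15x| ∀x<0 ⇒ unbounded interval.

interval (−∞, 0).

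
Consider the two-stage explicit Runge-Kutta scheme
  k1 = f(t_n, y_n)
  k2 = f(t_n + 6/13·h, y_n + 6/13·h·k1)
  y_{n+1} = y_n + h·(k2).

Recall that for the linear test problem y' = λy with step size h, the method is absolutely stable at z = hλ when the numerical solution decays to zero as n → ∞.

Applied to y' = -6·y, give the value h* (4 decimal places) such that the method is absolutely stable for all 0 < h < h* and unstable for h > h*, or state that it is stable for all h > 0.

(-2.1667,0); λ=-6 ⇒ h* = (13/6)/6 = 0.3611.

With y'=λy (z=hλ):
  k1=λy_n ⇒ h·k1=z·y_n;  k2=λ(1+6/13z)y_n ⇒ h·k2=z(1+6/13z)y_n
  y_{n+1}/y_n = 1 + z(1+6/13z) = 1 + z + 6/13z²
  ⇒ R(z) = 1 + z + 6/13z².

Solve |R(x)|<1 on ℝ⁻.
x=-1.78: |R|=0.6823
R=1: x+6/13x²=0 ⇒ x=−13/6=-2.1667; min R=1−1/(4·6/13)=0.4583>−1
Confirm numerically:
  x=-1.750: |R|=0.66346 <1
  x=-1.599: |R|=0.58106 <1
  x=-1.024: |R|=0.45996 <1
  x=-2.736: |R|=1.71894 >1
  x=-2.275: |R|=1.11375 >1
Stable set (-2.1667, 0).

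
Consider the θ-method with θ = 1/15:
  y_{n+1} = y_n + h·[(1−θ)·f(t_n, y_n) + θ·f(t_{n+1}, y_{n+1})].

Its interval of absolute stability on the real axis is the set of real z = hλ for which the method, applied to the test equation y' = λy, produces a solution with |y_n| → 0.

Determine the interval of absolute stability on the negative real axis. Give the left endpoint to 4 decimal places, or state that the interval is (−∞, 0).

Set f=λy, z=hλ:
  y_{n+1} = y_n + z·[14/15·y_n + 1/15·y_{n+1}] ⇒ (1 − 1/15z)y_{n+1} = (1 + 14/15z)y_n
  Hence R(z) = (1 + 14/15z)/(1 − 1/15z).

Need |R(x)|<1, x<0.
x=-1.38: |R|=0.2637
R=−1: 1+14/15x = −1+1/15x ⇒ -13/15x=2 ⇒ x=2/(-13/15)=-2.3077
Confirm numerically:
  x=-2.119: |R|=0.85671 <1
  x=-2.089: |R|=0.83364 <1
  x=-1.326: |R|=0.21830 <1
  x=-1.261: |R|=0.16321 <1
  x=-2.830: |R|=1.38082 >1
  x=-2.826: |R|=1.37799 >1
  x=-2.672: |R|=1.26799 >1
Stable set (-2.3077, 0).

(-2.3077, 0).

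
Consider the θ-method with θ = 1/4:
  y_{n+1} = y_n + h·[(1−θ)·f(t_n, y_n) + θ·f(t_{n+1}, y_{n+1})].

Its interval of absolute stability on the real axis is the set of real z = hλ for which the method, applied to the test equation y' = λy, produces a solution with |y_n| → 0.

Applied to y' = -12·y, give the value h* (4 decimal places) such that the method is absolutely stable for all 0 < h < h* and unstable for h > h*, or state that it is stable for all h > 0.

Test eqn y'=λy, z=hλ:
  y_{n+1} = y_n + z·[3/4·y_n + 1/4·y_{n+1}] ⇒ (1 − 1/4z)y_{n+1} = (1 + 3/4z)y_n
  R(z) = (1 + 3/4z)/(1 − 1/4z).

Need |R(x)|<1, x<0.
x=-1.39: |R|=0.0315
R=−1: 1+3/4x = −1+1/4x ⇒ -1/2x=2 ⇒ x=2/(-1/2)=-4.0000
Confirm numerically:
  x=-3.937: |R|=0.98412 <1
  x=-3.497: |R|=0.86581 <1
  x=-2.549: |R|=0.55688 <1
  x=-2.351: |R|=0.48071 <1
  x=-4.472: |R|=1.11143 >1
  x=-4.386: |R|=1.09206 >1
So |R|<1 on (-4.0000, 0).

(-4.0000,0); λ=-12 ⇒ h* = (4)/12 = 0.3333.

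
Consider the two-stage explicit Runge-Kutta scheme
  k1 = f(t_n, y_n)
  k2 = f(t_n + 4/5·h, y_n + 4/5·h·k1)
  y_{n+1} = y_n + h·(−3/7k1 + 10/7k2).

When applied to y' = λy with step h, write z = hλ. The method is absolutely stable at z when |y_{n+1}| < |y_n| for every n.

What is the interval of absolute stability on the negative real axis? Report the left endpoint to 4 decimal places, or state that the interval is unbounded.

Test eqn y'=λy, z=hλ:
  k1=λy_n ⇒ h·k1=z·y_n;  k2=λ(1+4/5z)y_n ⇒ h·k2=z(1+4/5z)y_n
  y_{n+1}/y_n = 1 − 3/7z + 10/7z(1+4/5z) = 1 + z + 8/7z²
  R(z) = 1 + z + 8/7z².

Need |R(x)|<1, x<0.
x=-1.24: |R|=1.5173
R=1: x+8/7x²=0 ⇒ x=−7/8=-0.8750; min R=1−1/(4·8/7)=0.7812>−1
Confirm numerically:
  x=-0.810: |R|=0.93983 <1
  x=-0.676: |R|=0.84626 <1
  x=-0.350: |R|=0.79000 <1
  x=-1.320: |R|=1.67131 >1
  x=-1.311: |R|=1.65325 >1
  x=-1.181: |R|=1.41301 >1
So |R|<1 on (-0.8750, 0).

(-0.8750, 0).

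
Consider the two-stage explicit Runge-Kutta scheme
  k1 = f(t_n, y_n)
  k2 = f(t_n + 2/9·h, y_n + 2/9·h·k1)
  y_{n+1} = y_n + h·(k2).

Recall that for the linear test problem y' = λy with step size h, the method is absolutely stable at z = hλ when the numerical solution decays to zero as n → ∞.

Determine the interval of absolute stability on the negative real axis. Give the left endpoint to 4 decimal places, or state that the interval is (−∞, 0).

z∈(-4.5000,0).

On y'=λy, z=hλ:
  k1=λy_n ⇒ h·k1=z·y_n;  k2=λ(1+2/9z)y_n ⇒ h·k2=z(1+2/9z)y_n
  y_{n+1}/y_n = 1 + z(1+2/9z) = 1 + z + 2/9z²
  R(z) = 1 + z + 2/9z².

Solve |R(x)|<1 on ℝ⁻.
x=-1.51: |R|=0.0033
R=1: x+2/9x²=0 ⇒ x=−9/2=-4.5000; min R=1−1/(4·2/9)=-0.1250>−1
Confirm numerically:
  x=-3.369: |R|=0.15326 <1
  x=-2.688: |R|=0.08237 <1
  x=-2.251: |R|=0.12500 <1
  x=-5.079: |R|=1.65350 >1
  x=-4.911: |R|=1.44854 >1
  x=-4.625: |R|=1.12847 >1
Stable set (-4.5000, 0).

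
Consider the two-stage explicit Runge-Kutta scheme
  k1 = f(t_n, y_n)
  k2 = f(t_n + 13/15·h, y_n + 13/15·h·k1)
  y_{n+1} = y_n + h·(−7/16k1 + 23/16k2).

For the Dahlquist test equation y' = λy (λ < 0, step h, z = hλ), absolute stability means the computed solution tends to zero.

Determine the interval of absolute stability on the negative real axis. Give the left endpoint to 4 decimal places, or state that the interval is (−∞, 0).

Test eqn y'=λy, z=hλ:
  k1=λy_n ⇒ h·k1=z·y_n;  k2=λ(1+13/15z)y_n ⇒ h·k2=z(1+13/15z)y_n
  y_{n+1}/y_n = 1 − 7/16z + 23/16z(1+13/15z) = 1 + z + 299/240z²
  R(z) = 1 + z + 299/240z².

Need |R(x)|<1, x<0.
x=-0.8: |R|=0.9973
R=1: x+299/240x²=0 ⇒ x=−240/299=-0.8027; min R=1−1/(4·299/240)=0.7993>−1
Confirm numerically:
  x=-0.769: |R|=0.96774 <1
  x=-0.703: |R|=0.91270 <1
  x=-0.680: |R|=0.89607 <1
  x=-0.327: |R|=0.80622 <1
  x=-0.937: |R|=1.15680 >1
  x=-0.906: |R|=1.11662 >1
  x=-0.872: |R|=1.07531 >1
So |R|<1 on (-0.8027, 0).

z∈(-0.8027,0).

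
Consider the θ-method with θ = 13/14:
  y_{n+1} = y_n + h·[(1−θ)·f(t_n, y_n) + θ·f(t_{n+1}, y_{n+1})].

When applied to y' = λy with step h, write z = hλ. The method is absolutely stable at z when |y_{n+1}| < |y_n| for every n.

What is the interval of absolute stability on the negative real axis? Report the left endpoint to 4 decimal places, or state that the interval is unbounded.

With y'=λy (z=hλ):
  y_{n+1} = y_n + z·[1/14·y_n + 13/14·y_{n+1}] ⇒ (1 − 13/14z)y_{n+1} = (1 + 1/14z)y_n
  so R(z) = (1 + 1/14z)/(1 − 13/14z).

Boundary: |R(x)|=1, x<0.
x=-0.38: |R|=0.7191
x=-2: |R|=0.3000
x=-10: |R|=0.0278
x=-100: |R|=0.0654
θ=13/14≥1/2 ⇒ |1+1/14x|<|1−13/14x| ∀x<0 ⇒ interval (−∞,0).

(−∞, 0) — no finite endpoint.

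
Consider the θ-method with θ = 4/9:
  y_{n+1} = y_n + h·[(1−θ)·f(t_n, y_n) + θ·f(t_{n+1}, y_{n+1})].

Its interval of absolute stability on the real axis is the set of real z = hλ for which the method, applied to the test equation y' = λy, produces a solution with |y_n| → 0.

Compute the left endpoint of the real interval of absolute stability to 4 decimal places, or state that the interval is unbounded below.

z* = -18.0000.

Test eqn y'=λy, z=hλ:
  y_{n+1} = y_n + z·[5/9·y_n + 4/9·y_{n+1}] ⇒ (1 − 4/9z)y_{n+1} = (1 + 5/9z)y_n
  ⇒ R(z) = (1 + 5/9z)/(1 − 4/9z).

Need |R(x)|<1, x<0.
x=-1.39: |R|=0.1408
R=−1: 1+5/9x = −1+4/9x ⇒ -1/9x=2 ⇒ x=2/(-1/9)=-18.0000
Confirm numerically:
  x=-17.605: |R|=0.99503 <1
  x=-13.780: |R|=0.93419 <1
  x=-13.492: |R|=0.92841 <1
  x=-12.049: |R|=0.89595 <1
  x=-18.481: |R|=1.00580 >1
  x=-18.241: |R|=1.00294 >1
Stable set (-18.0000, 0).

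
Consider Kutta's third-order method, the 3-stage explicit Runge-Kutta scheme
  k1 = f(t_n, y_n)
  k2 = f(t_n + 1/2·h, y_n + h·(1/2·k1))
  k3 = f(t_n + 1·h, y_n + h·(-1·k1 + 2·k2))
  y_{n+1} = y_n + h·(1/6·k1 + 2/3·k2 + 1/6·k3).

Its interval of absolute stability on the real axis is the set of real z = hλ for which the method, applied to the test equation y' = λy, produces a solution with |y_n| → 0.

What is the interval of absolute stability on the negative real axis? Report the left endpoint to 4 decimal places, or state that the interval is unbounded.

Test eqn y'=λy, z=hλ:
  order 3, 3-stage ⇒ R(z)=1+z+z^2/2+z^3/6
  (e.g. R(-0.93)=0.36839, |R|=0.36839)

Solve |R(x)|<1 on ℝ⁻.
x=-0.93: |R|=0.3684
|R(-2.19)|=0.5425 |R(-2.18)|=0.5305 |R(-1.79)|=0.1438
Bisect:
  x_lo=-3.1793 |R|=2.4814  x_hi=-0.1184 |R|=0.8883
  mid=-1.64887 |R|=0.03663 →hi
  mid=-2.41408 |R|=0.84498 →hi
  mid=-2.79669 |R|=1.53167 →lo
  mid=-2.60539 |R|=1.15895 →lo
  mid=-2.50974 |R|=0.99506 →hi
  mid=-2.55756 |R|=1.07522 →lo
  mid=-2.53365 |R|=1.03470 →lo
  mid=-2.52169 |R|=1.01477 →lo
  mid=-2.51571 |R|=1.00489 →lo
  mid=-2.51273 |R|=0.99997 →hi
  ...
  [-2.51291,-2.51273] ⇒ x*=-2.5127
So |R|<1 on (-2.5127, 0).

(-2.5127, 0).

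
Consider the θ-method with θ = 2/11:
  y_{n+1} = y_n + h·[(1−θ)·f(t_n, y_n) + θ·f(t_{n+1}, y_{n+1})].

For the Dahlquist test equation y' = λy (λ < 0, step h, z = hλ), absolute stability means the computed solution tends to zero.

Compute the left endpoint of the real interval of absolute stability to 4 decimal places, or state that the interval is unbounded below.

Set f=λy, z=hλ:
  y_{n+1} = y_n + z·[9/11·y_n + 2/11·y_{n+1}] ⇒ (1 − 2/11z)y_{n+1} = (1 + 9/11z)y_n
  ⇒ R(z) = (1 + 9/11z)/(1 − 2/11z).

Solve |R(x)|<1 on ℝ⁻.
x=-0.6: |R|=0.4590
R=−1: 1+9/11x = −1+2/11x ⇒ -7/11x=2 ⇒ x=2/(-7/11)=-3.1429
Confirm numerically:
  x=-2.023: |R|=0.47900 <1
  x=-1.613: |R|=0.24722 <1
  x=-1.456: |R|=0.15124 <1
  x=-3.715: |R|=1.21731 >1
  x=-3.397: |R|=1.09998 >1
So |R|<1 on (-3.1429, 0).

left endpoint -3.1429.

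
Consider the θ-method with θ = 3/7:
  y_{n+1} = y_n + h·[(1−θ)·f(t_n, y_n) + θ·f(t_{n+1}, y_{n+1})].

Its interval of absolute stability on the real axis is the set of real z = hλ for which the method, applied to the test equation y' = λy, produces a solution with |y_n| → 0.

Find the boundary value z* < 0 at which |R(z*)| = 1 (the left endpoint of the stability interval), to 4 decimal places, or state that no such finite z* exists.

With y'=λy (z=hλ):
  y_{n+1} = y_n + z·[4/7·y_n + 3/7·y_{n+1}] ⇒ (1 − 3/7z)y_{n+1} = (1 + 4/7z)y_n
  Hence R(z) = (1 + 4/7z)/(1 − 3/7z).

Boundary: |R(x)|=1, x<0.
x=-0.57: |R|=0.5419
R=−1: 1+4/7x = −1+3/7x ⇒ -1/7x=2 ⇒ x=2/(-1/7)=-14.0000
Confirm numerically:
  x=-13.880: |R|=0.99753 <1
  x=-12.696: |R|=0.97108 <1
  x=-5.681: |R|=0.65399 <1
  x=-14.501: |R|=1.00992 >1
  x=-14.408: |R|=1.00812 >1
  x=-14.210: |R|=1.00423 >1
Interval (-14.0000, 0).

left endpoint -14.0000.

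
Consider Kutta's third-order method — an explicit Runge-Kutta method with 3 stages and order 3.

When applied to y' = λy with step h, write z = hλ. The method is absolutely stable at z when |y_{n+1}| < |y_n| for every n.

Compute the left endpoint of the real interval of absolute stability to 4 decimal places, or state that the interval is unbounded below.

left endpoint -2.5127.

With y'=λy (z=hλ):
  order 3, 3-stage ⇒ R(z)=1+z+z^2/2+z^3/6
  (e.g. R(-1.64)=-0.03036, |R|=0.03036)

Find x<0 with |R(x)|<1.
x=-1.64: |R|=0.0304
|R(-2.41)|=0.8389 |R(-1.36)|=0.1456 |R(-1.29)|=0.1843
Bisect:
  x_lo=-3.3513 |R|=3.0088  x_hi=-0.1447 |R|=0.8653
  mid=-1.74798 |R|=0.11040 →hi
  mid=-2.54962 |R|=1.06167 →lo
  mid=-2.14880 |R|=0.49375 →hi
  mid=-2.34921 |R|=0.75061 →hi
  mid=-2.44942 |R|=0.89886 →hi
  mid=-2.49952 |R|=0.97838 →hi
  mid=-2.52457 |R|=1.01955 →lo
  mid=-2.51204 |R|=0.99885 →hi
  mid=-2.51831 |R|=1.00917 →lo
  mid=-2.51518 |R|=1.00400 →lo
  ...
  [-2.51283,-2.51263] ⇒ x*=-2.5127
So |R|<1 on (-2.5127, 0).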